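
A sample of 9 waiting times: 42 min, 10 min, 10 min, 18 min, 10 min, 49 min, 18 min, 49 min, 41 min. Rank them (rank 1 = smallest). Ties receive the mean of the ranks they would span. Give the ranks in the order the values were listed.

7, 2, 2, 4.5, 2, 8.5, 4.5, 8.5, 6

Sorted (ascending): 10, 10, 10, 18, 18, 41, 42, 49, 49
The 3 values of 10 occupy positions 1–3 → average rank 2.
The 2 values of 18 occupy positions 4–5 → average rank (4+5)/2 = 4.5.
The 2 values of 49 occupy positions 8–9 → average rank (8+9)/2 = 8.5.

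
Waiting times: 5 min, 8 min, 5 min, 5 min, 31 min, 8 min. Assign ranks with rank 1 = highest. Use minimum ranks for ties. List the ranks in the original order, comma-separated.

4, 2, 4, 4, 1, 2

Sorted (descending): 31, 8, 8, 5, 5, 5
The 2 values of 8 occupy positions 2–3 → each gets rank 2.
The 3 values of 5 occupy positions 4–6 → each gets rank 4.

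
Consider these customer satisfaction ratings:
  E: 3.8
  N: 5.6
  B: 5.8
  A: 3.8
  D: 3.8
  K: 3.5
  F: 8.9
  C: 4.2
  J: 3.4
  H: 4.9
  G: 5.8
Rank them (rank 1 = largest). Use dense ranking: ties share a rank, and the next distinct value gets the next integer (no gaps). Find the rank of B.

2

Sorted (descending): 8.9, 5.8, 5.8, 5.6, 4.9, 4.2, 3.8, 3.8, 3.8, 3.5, 3.4
The 2 values of 5.8 share dense rank 2.
The 3 values of 3.8 share dense rank 6.
Remaining distinct values take the next consecutive integers.
B has value 5.8 → rank 2.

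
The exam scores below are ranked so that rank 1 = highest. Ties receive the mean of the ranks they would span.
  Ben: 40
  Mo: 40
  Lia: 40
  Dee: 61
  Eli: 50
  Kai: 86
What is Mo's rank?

Sorted (descending): 86, 61, 50, 40, 40, 40
The 3 values of 40 occupy positions 4–6 → average rank 5.
Mo has value 40 → rank 5.

5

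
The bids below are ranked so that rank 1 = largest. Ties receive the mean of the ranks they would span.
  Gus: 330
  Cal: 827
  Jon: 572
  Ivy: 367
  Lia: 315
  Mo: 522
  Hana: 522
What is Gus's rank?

Sorted (descending): 827, 572, 522, 522, 367, 330, 315
The 2 values of 522 occupy positions 3–4 → average rank (3+4)/2 = 3.5.
Gus has value 330 → rank 6.

6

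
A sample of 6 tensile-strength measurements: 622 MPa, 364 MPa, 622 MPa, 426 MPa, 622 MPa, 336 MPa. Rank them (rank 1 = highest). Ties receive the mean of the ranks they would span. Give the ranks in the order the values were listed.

2, 5, 2, 4, 2, 6

Sorted (descending): 622, 622, 622, 426, 364, 336
The 3 values of 622 occupy positions 1–3 → average rank 2.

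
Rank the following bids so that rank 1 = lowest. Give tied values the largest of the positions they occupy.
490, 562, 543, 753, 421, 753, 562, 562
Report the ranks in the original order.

2, 6, 3, 8, 1, 8, 6, 6

Sorted (ascending): 421, 490, 543, 562, 562, 562, 753, 753
The 3 values of 562 occupy positions 4–6 → each gets rank 6.
The 2 values of 753 occupy positions 7–8 → each gets rank 8.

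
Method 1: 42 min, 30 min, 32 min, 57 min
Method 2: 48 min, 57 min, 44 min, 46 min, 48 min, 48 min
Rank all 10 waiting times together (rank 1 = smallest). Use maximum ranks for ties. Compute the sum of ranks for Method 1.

Sorted (ascending): 30, 32, 42, 44, 46, 48, 48, 48, 57, 57
The 3 values of 48 occupy positions 6–8 → each gets rank 8.
The 2 values of 57 occupy positions 9–10 → each gets rank 10.
Method 1 values → pooled ranks: 42→3, 30→1, 32→2, 57→10
Rank sum = 3 + 1 + 2 + 10 = 16

16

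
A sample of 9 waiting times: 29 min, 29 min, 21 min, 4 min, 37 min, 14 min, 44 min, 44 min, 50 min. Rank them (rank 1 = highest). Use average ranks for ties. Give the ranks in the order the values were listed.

5.5, 5.5, 7, 9, 4, 8, 2.5, 2.5, 1

Sorted (descending): 50, 44, 44, 37, 29, 29, 21, 14, 4
The 2 values of 44 occupy positions 2–3 → average rank (2+3)/2 = 2.5.
The 2 values of 29 occupy positions 5–6 → average rank (5+6)/2 = 5.5.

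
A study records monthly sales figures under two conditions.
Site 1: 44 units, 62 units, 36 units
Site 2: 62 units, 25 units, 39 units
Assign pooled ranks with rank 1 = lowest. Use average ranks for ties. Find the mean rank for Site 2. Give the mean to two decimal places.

Sorted (ascending): 25, 36, 39, 44, 62, 62
The 2 values of 62 occupy positions 5–6 → average rank (5+6)/2 = 5.5.
Site 2 values → pooled ranks: 62→5.5, 25→1, 39→3
Mean rank = (5.5 + 1 + 3) / 3 = 3.17

3.17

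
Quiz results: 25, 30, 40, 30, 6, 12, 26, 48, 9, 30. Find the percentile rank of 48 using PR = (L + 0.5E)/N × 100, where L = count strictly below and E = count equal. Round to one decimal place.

N = 10.
Strictly below 48: 9. Equal to 48: 1.
PR = (9 + 0.5·1)/10 × 100 = 95.0

95.0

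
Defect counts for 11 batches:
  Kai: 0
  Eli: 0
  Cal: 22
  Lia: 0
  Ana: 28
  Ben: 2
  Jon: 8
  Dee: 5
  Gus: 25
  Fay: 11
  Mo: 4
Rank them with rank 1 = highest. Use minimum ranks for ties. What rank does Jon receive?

5

Sorted (descending): 28, 25, 22, 11, 8, 5, 4, 2, 0, 0, 0
The 3 values of 0 occupy positions 9–11 → each gets rank 9.
Jon has value 8 → rank 5.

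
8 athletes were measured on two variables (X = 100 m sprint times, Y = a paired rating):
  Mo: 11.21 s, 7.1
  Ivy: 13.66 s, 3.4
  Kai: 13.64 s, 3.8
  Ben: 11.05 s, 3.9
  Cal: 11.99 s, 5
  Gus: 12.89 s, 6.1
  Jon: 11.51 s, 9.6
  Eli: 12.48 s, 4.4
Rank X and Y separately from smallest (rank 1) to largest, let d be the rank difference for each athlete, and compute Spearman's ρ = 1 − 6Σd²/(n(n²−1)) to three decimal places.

Ranks of variable 1: 2, 8, 7, 1, 4, 6, 3, 5
Ranks of variable 2: 7, 1, 2, 3, 5, 6, 8, 4
d = r₁ − r₂: -5, 7, 5, -2, -1, 0, -5, 1
d²: 25, 49, 25, 4, 1, 0, 25, 1; Σd² = 130
ρ = 1 − 6·130/(8·63) = 1 − 780/504 = -0.548

-0.548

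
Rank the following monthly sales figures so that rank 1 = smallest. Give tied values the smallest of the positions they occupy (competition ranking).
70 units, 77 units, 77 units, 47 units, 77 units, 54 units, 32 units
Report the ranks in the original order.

4, 5, 5, 2, 5, 3, 1

Sorted (ascending): 32, 47, 54, 70, 77, 77, 77
The 3 values of 77 occupy positions 5–7 → each gets rank 5.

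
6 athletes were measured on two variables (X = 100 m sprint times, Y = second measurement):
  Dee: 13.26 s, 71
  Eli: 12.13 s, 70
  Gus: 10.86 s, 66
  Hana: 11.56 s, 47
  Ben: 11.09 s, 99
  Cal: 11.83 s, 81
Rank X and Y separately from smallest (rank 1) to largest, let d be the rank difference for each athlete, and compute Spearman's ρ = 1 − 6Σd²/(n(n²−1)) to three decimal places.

Ranks of variable 1: 6, 5, 1, 3, 2, 4
Ranks of variable 2: 4, 3, 2, 1, 6, 5
d = r₁ − r₂: 2, 2, -1, 2, -4, -1
d²: 4, 4, 1, 4, 16, 1; Σd² = 30
ρ = 1 − 6·30/(6·35) = 1 − 180/210 = 0.143

0.143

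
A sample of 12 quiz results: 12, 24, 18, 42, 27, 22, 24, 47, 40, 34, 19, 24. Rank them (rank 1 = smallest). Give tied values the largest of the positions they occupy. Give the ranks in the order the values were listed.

Sorted (ascending): 12, 18, 19, 22, 24, 24, 24, 27, 34, 40, 42, 47
The 3 values of 24 occupy positions 5–7 → each gets rank 7.

1, 7, 2, 11, 8, 4, 7, 12, 10, 9, 3, 7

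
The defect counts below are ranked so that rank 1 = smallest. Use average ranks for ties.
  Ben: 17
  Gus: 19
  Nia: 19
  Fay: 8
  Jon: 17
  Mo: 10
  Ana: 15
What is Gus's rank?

Sorted (ascending): 8, 10, 15, 17, 17, 19, 19
The 2 values of 17 occupy positions 4–5 → average rank (4+5)/2 = 4.5.
The 2 values of 19 occupy positions 6–7 → average rank (6+7)/2 = 6.5.
Gus has value 19 → rank 6.5.

6.5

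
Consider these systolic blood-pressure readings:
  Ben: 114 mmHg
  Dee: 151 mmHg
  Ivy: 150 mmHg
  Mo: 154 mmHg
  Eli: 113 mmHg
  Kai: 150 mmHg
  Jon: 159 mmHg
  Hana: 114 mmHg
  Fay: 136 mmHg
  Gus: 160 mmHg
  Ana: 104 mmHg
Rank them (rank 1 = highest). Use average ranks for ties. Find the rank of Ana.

11

Sorted (descending): 160, 159, 154, 151, 150, 150, 136, 114, 114, 113, 104
The 2 values of 150 occupy positions 5–6 → average rank (5+6)/2 = 5.5.
The 2 values of 114 occupy positions 8–9 → average rank (8+9)/2 = 8.5.
Ana has value 104 mmHg → rank 11.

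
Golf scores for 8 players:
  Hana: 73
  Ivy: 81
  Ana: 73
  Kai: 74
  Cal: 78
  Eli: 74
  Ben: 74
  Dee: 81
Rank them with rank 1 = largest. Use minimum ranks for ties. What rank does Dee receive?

1

Sorted (descending): 81, 81, 78, 74, 74, 74, 73, 73
The 2 values of 81 occupy positions 1–2 → each gets rank 1.
The 3 values of 74 occupy positions 4–6 → each gets rank 4.
The 2 values of 73 occupy positions 7–8 → each gets rank 7.
Dee has value 81 → rank 1.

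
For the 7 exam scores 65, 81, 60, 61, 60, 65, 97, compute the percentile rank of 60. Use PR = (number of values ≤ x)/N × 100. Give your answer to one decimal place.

N = 7.
Strictly below 60: 0. Equal to 60: 2.
PR = 2/7 × 100 = 28.6

28.6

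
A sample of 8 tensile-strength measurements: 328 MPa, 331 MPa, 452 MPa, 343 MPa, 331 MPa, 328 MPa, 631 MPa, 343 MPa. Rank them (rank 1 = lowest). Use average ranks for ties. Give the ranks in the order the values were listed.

Sorted (ascending): 328, 328, 331, 331, 343, 343, 452, 631
The 2 values of 328 occupy positions 1–2 → average rank (1+2)/2 = 1.5.
The 2 values of 331 occupy positions 3–4 → average rank (3+4)/2 = 3.5.
The 2 values of 343 occupy positions 5–6 → average rank (5+6)/2 = 5.5.

1.5, 3.5, 7, 5.5, 3.5, 1.5, 8, 5.5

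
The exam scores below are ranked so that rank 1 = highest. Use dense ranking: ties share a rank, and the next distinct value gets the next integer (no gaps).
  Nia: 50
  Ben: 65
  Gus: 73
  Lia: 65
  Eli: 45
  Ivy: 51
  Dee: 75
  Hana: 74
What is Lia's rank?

Sorted (descending): 75, 74, 73, 65, 65, 51, 50, 45
The 2 values of 65 share dense rank 4.
Remaining distinct values take the next consecutive integers.
Lia has value 65 → rank 4.

4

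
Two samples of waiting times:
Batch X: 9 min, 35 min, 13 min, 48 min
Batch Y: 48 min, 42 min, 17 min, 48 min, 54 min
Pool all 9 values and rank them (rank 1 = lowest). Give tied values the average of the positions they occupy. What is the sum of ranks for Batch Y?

31

Sorted (ascending): 9, 13, 17, 35, 42, 48, 48, 48, 54
The 3 values of 48 occupy positions 6–8 → average rank 7.
Batch Y values → pooled ranks: 48→7, 42→5, 17→3, 48→7, 54→9
Rank sum = 7 + 5 + 3 + 7 + 9 = 31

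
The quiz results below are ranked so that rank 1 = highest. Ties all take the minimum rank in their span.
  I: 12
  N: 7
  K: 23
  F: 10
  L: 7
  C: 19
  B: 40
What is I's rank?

Sorted (descending): 40, 23, 19, 12, 10, 7, 7
The 2 values of 7 occupy positions 6–7 → each gets rank 6.
I has value 12 → rank 4.

4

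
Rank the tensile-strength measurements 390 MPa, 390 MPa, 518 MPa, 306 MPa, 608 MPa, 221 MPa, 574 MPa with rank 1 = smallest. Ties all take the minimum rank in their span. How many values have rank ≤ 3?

4

Sorted (ascending): 221, 306, 390, 390, 518, 574, 608
The 2 values of 390 occupy positions 3–4 → each gets rank 3.
Ranks ≤ 3: {1, 2, 3, 3} → 4 values.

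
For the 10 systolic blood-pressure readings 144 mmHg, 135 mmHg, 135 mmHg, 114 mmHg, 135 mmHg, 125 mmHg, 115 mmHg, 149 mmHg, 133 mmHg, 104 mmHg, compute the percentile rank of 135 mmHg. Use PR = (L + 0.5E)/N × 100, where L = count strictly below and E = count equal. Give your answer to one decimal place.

N = 10.
Strictly below 135: 5. Equal to 135: 3.
PR = (5 + 0.5·3)/10 × 100 = 65.0

65.0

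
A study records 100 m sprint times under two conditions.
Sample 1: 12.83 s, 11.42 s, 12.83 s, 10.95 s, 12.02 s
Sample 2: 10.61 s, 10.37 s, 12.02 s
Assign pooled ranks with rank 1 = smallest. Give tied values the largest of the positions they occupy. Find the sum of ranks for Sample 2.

Sorted (ascending): 10.37, 10.61, 10.95, 11.42, 12.02, 12.02, 12.83, 12.83
The 2 values of 12.02 occupy positions 5–6 → each gets rank 6.
The 2 values of 12.83 occupy positions 7–8 → each gets rank 8.
Sample 2 values → pooled ranks: 10.61→2, 10.37→1, 12.02→6
Rank sum = 2 + 1 + 6 = 9

9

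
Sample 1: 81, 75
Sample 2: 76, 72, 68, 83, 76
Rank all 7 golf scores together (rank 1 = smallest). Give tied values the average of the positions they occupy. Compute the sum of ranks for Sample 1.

Sorted (ascending): 68, 72, 75, 76, 76, 81, 83
The 2 values of 76 occupy positions 4–5 → average rank (4+5)/2 = 4.5.
Sample 1 values → pooled ranks: 81→6, 75→3
Rank sum = 6 + 3 = 9

9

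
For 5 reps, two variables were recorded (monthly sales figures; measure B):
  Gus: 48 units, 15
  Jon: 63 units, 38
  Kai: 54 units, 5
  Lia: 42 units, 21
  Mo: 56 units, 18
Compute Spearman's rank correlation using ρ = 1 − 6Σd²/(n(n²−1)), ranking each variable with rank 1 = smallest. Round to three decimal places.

Ranks of variable 1: 2, 5, 3, 1, 4
Ranks of variable 2: 2, 5, 1, 4, 3
d = r₁ − r₂: 0, 0, 2, -3, 1
d²: 0, 0, 4, 9, 1; Σd² = 14
ρ = 1 − 6·14/(5·24) = 1 − 84/120 = 0.300

0.300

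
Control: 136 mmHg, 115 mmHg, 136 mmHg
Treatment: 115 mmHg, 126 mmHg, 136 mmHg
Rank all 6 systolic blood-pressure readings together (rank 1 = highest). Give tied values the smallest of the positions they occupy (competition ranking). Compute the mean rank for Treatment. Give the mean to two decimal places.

Sorted (descending): 136, 136, 136, 126, 115, 115
The 3 values of 136 occupy positions 1–3 → each gets rank 1.
The 2 values of 115 occupy positions 5–6 → each gets rank 5.
Treatment values → pooled ranks: 115→5, 126→4, 136→1
Mean rank = (5 + 4 + 1) / 3 = 3.33

3.33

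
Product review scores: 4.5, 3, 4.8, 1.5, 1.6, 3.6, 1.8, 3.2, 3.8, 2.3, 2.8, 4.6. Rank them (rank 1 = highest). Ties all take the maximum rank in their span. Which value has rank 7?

3

Sorted (descending): 4.8, 4.6, 4.5, 3.8, 3.6, 3.2, 3, 2.8, 2.3, 1.8, 1.6, 1.5
No ties — each value takes its position as its rank.
Rank 7 → value 3.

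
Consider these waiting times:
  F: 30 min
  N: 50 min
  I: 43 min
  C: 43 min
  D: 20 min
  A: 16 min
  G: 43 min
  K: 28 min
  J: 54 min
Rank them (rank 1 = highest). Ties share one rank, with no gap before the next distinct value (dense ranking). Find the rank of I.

3

Sorted (descending): 54, 50, 43, 43, 43, 30, 28, 20, 16
The 3 values of 43 share dense rank 3.
Remaining distinct values take the next consecutive integers.
I has value 43 min → rank 3.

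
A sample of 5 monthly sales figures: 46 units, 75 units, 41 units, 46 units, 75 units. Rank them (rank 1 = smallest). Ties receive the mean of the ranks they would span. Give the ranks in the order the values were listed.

Sorted (ascending): 41, 46, 46, 75, 75
The 2 values of 46 occupy positions 2–3 → average rank (2+3)/2 = 2.5.
The 2 values of 75 occupy positions 4–5 → average rank (4+5)/2 = 4.5.

2.5, 4.5, 1, 2.5, 4.5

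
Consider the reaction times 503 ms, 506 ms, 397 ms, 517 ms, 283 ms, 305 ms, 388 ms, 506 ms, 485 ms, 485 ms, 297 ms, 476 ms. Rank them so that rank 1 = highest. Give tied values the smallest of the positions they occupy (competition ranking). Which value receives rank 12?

Sorted (descending): 517, 506, 506, 503, 485, 485, 476, 397, 388, 305, 297, 283
The 2 values of 506 occupy positions 2–3 → each gets rank 2.
The 2 values of 485 occupy positions 5–6 → each gets rank 5.
Rank 12 → value 283.

283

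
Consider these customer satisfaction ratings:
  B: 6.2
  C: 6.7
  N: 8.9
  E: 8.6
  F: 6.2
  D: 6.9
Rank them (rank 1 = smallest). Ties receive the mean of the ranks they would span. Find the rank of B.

Sorted (ascending): 6.2, 6.2, 6.7, 6.9, 8.6, 8.9
The 2 values of 6.2 occupy positions 1–2 → average rank (1+2)/2 = 1.5.
B has value 6.2 → rank 1.5.

1.5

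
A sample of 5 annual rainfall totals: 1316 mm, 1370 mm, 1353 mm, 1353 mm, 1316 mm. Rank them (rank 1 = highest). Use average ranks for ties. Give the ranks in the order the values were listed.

Sorted (descending): 1370, 1353, 1353, 1316, 1316
The 2 values of 1353 occupy positions 2–3 → average rank (2+3)/2 = 2.5.
The 2 values of 1316 occupy positions 4–5 → average rank (4+5)/2 = 4.5.

4.5, 1, 2.5, 2.5, 4.5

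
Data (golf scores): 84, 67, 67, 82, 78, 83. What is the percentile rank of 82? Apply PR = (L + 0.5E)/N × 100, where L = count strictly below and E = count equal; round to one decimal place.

N = 6.
Strictly below 82: 3. Equal to 82: 1.
PR = (3 + 0.5·1)/6 × 100 = 58.3

58.3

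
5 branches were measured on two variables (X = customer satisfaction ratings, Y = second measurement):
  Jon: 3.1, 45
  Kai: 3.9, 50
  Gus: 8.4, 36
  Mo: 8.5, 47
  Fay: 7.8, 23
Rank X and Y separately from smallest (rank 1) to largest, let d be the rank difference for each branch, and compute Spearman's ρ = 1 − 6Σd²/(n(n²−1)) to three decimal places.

-0.100

Ranks of variable 1: 1, 2, 4, 5, 3
Ranks of variable 2: 3, 5, 2, 4, 1
d = r₁ − r₂: -2, -3, 2, 1, 2
d²: 4, 9, 4, 1, 4; Σd² = 22
ρ = 1 − 6·22/(5·24) = 1 − 132/120 = -0.100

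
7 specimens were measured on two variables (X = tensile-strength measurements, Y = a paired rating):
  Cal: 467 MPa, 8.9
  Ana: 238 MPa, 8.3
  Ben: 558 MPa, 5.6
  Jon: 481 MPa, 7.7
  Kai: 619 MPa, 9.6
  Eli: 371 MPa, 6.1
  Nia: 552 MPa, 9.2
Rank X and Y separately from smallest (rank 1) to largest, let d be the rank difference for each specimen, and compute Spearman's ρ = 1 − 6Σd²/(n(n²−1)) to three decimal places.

Ranks of variable 1: 3, 1, 6, 4, 7, 2, 5
Ranks of variable 2: 5, 4, 1, 3, 7, 2, 6
d = r₁ − r₂: -2, -3, 5, 1, 0, 0, -1
d²: 4, 9, 25, 1, 0, 0, 1; Σd² = 40
ρ = 1 − 6·40/(7·48) = 1 − 240/336 = 0.286

0.286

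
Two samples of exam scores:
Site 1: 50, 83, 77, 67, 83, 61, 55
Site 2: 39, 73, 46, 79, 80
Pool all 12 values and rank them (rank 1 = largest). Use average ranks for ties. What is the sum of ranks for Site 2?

Sorted (descending): 83, 83, 80, 79, 77, 73, 67, 61, 55, 50, 46, 39
The 2 values of 83 occupy positions 1–2 → average rank (1+2)/2 = 1.5.
Site 2 values → pooled ranks: 39→12, 73→6, 46→11, 79→4, 80→3
Rank sum = 12 + 6 + 11 + 4 + 3 = 36

36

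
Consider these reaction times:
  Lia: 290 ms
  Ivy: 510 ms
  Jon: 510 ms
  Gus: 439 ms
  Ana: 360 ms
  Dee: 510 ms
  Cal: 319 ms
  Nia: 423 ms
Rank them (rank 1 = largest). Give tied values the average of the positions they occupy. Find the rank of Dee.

2

Sorted (descending): 510, 510, 510, 439, 423, 360, 319, 290
The 3 values of 510 occupy positions 1–3 → average rank 2.
Dee has value 510 ms → rank 2.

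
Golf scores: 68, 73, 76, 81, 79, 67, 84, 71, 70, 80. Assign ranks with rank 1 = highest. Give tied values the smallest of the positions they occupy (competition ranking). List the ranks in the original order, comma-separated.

Sorted (descending): 84, 81, 80, 79, 76, 73, 71, 70, 68, 67
No ties — each value takes its position as its rank.

9, 6, 5, 2, 4, 10, 1, 7, 8, 3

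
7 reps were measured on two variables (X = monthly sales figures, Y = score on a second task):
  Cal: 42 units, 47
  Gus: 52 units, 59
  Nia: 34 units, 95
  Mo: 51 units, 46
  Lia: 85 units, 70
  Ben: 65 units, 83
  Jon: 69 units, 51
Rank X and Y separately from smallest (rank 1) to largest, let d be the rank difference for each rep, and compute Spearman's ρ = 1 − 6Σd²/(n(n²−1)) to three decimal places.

Ranks of variable 1: 2, 4, 1, 3, 7, 5, 6
Ranks of variable 2: 2, 4, 7, 1, 5, 6, 3
d = r₁ − r₂: 0, 0, -6, 2, 2, -1, 3
d²: 0, 0, 36, 4, 4, 1, 9; Σd² = 54
ρ = 1 − 6·54/(7·48) = 1 − 324/336 = 0.036

0.036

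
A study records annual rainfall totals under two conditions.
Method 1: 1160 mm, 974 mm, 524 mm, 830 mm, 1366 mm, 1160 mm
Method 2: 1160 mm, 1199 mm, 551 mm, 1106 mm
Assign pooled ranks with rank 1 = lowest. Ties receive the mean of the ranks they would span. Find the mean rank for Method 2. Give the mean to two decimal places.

5.75

Sorted (ascending): 524, 551, 830, 974, 1106, 1160, 1160, 1160, 1199, 1366
The 3 values of 1160 occupy positions 6–8 → average rank 7.
Method 2 values → pooled ranks: 1160→7, 1199→9, 551→2, 1106→5
Mean rank = (7 + 9 + 2 + 5) / 4 = 5.75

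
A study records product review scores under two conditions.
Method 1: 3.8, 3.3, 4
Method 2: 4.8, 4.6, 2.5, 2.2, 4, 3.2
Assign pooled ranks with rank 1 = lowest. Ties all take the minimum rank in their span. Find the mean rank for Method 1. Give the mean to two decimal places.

5.00

Sorted (ascending): 2.2, 2.5, 3.2, 3.3, 3.8, 4, 4, 4.6, 4.8
The 2 values of 4 occupy positions 6–7 → each gets rank 6.
Method 1 values → pooled ranks: 3.8→5, 3.3→4, 4→6
Mean rank = (5 + 4 + 6) / 3 = 5.00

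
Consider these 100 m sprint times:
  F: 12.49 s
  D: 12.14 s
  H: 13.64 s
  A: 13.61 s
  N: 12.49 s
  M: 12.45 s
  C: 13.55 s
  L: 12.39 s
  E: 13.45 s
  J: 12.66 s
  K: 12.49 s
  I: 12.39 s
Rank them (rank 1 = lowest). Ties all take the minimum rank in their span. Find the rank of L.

2

Sorted (ascending): 12.14, 12.39, 12.39, 12.45, 12.49, 12.49, 12.49, 12.66, 13.45, 13.55, 13.61, 13.64
The 2 values of 12.39 occupy positions 2–3 → each gets rank 2.
The 3 values of 12.49 occupy positions 5–7 → each gets rank 5.
L has value 12.39 s → rank 2.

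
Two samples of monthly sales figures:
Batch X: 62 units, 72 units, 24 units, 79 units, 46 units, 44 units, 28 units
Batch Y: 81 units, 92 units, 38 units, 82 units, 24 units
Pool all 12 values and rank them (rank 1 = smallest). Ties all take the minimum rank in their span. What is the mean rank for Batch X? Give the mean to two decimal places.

5.57

Sorted (ascending): 24, 24, 28, 38, 44, 46, 62, 72, 79, 81, 82, 92
The 2 values of 24 occupy positions 1–2 → each gets rank 1.
Batch X values → pooled ranks: 62→7, 72→8, 24→1, 79→9, 46→6, 44→5, 28→3
Mean rank = (7 + 8 + 1 + 9 + 6 + 5 + 3) / 7 = 5.57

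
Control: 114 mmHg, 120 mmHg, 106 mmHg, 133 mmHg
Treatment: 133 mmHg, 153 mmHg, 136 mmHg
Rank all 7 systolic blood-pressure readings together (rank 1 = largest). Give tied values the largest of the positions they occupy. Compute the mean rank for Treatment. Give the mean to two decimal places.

2.33

Sorted (descending): 153, 136, 133, 133, 120, 114, 106
The 2 values of 133 occupy positions 3–4 → each gets rank 4.
Treatment values → pooled ranks: 133→4, 153→1, 136→2
Mean rank = (4 + 1 + 2) / 3 = 2.33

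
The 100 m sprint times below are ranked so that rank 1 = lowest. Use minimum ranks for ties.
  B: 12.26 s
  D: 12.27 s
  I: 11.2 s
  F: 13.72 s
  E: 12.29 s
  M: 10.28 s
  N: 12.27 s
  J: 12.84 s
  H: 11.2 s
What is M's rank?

1

Sorted (ascending): 10.28, 11.2, 11.2, 12.26, 12.27, 12.27, 12.29, 12.84, 13.72
The 2 values of 11.2 occupy positions 2–3 → each gets rank 2.
The 2 values of 12.27 occupy positions 5–6 → each gets rank 5.
M has value 10.28 s → rank 1.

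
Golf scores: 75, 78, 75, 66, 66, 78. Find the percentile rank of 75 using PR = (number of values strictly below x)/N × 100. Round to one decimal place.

33.3

N = 6.
Strictly below 75: 2. Equal to 75: 2.
PR = 2/6 × 100 = 33.3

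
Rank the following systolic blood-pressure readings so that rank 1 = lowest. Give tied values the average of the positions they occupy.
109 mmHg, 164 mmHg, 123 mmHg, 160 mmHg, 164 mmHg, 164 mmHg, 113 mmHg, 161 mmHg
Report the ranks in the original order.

Sorted (ascending): 109, 113, 123, 160, 161, 164, 164, 164
The 3 values of 164 occupy positions 6–8 → average rank 7.

1, 7, 3, 4, 7, 7, 2, 5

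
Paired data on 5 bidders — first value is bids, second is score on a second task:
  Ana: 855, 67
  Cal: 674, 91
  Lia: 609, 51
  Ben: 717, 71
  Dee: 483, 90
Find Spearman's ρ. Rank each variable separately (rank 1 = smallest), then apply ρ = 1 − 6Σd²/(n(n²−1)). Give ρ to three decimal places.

-0.200

Ranks of variable 1: 5, 3, 2, 4, 1
Ranks of variable 2: 2, 5, 1, 3, 4
d = r₁ − r₂: 3, -2, 1, 1, -3
d²: 9, 4, 1, 1, 9; Σd² = 24
ρ = 1 − 6·24/(5·24) = 1 − 144/120 = -0.200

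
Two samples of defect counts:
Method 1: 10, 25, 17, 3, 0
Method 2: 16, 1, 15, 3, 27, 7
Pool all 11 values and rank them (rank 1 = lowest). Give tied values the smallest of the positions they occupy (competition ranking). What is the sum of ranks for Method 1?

29

Sorted (ascending): 0, 1, 3, 3, 7, 10, 15, 16, 17, 25, 27
The 2 values of 3 occupy positions 3–4 → each gets rank 3.
Method 1 values → pooled ranks: 10→6, 25→10, 17→9, 3→3, 0→1
Rank sum = 6 + 10 + 9 + 3 + 1 = 29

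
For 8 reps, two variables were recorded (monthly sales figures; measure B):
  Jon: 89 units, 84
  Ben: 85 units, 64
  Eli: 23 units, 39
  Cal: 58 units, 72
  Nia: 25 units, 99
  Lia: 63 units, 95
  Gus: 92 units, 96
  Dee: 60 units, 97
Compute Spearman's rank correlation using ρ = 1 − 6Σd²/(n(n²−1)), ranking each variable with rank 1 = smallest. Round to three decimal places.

0.119

Ranks of variable 1: 7, 6, 1, 3, 2, 5, 8, 4
Ranks of variable 2: 4, 2, 1, 3, 8, 5, 6, 7
d = r₁ − r₂: 3, 4, 0, 0, -6, 0, 2, -3
d²: 9, 16, 0, 0, 36, 0, 4, 9; Σd² = 74
ρ = 1 − 6·74/(8·63) = 1 − 444/504 = 0.119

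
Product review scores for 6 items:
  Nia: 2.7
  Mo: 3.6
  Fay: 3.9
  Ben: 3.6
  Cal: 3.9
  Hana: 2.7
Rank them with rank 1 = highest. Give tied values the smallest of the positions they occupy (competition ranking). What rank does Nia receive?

Sorted (descending): 3.9, 3.9, 3.6, 3.6, 2.7, 2.7
The 2 values of 3.9 occupy positions 1–2 → each gets rank 1.
The 2 values of 3.6 occupy positions 3–4 → each gets rank 3.
The 2 values of 2.7 occupy positions 5–6 → each gets rank 5.
Nia has value 2.7 → rank 5.

5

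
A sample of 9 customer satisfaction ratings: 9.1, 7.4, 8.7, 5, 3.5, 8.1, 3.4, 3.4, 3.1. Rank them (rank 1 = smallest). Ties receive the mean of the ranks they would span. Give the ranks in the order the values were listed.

9, 6, 8, 5, 4, 7, 2.5, 2.5, 1

Sorted (ascending): 3.1, 3.4, 3.4, 3.5, 5, 7.4, 8.1, 8.7, 9.1
The 2 values of 3.4 occupy positions 2–3 → average rank (2+3)/2 = 2.5.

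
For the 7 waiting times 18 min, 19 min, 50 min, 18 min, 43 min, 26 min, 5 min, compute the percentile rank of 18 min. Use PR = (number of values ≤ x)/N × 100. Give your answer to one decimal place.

N = 7.
Strictly below 18: 1. Equal to 18: 2.
PR = 3/7 × 100 = 42.9

42.9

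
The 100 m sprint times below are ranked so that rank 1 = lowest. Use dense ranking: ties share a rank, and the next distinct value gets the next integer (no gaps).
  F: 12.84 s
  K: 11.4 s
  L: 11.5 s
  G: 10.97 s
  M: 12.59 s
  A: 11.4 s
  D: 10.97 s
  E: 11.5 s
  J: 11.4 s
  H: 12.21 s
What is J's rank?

Sorted (ascending): 10.97, 10.97, 11.4, 11.4, 11.4, 11.5, 11.5, 12.21, 12.59, 12.84
The 2 values of 10.97 share dense rank 1.
The 3 values of 11.4 share dense rank 2.
The 2 values of 11.5 share dense rank 3.
Remaining distinct values take the next consecutive integers.
J has value 11.4 s → rank 2.

2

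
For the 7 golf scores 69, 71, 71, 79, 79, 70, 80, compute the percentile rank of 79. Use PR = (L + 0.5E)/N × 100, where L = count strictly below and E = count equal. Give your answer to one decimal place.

71.4

N = 7.
Strictly below 79: 4. Equal to 79: 2.
PR = (4 + 0.5·2)/7 × 100 = 71.4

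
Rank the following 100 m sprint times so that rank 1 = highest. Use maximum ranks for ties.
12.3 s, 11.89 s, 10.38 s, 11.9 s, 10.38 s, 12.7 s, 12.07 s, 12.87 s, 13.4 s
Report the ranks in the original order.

Sorted (descending): 13.4, 12.87, 12.7, 12.3, 12.07, 11.9, 11.89, 10.38, 10.38
The 2 values of 10.38 occupy positions 8–9 → each gets rank 9.

4, 7, 9, 6, 9, 3, 5, 2, 1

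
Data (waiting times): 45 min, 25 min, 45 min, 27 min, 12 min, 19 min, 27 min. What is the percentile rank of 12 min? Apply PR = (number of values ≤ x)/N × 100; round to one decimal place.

14.3

N = 7.
Strictly below 12: 0. Equal to 12: 1.
PR = 1/7 × 100 = 14.3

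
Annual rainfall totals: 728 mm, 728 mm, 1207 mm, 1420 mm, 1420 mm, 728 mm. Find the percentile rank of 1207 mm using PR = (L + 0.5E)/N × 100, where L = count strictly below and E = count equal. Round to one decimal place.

58.3

N = 6.
Strictly below 1207: 3. Equal to 1207: 1.
PR = (3 + 0.5·1)/6 × 100 = 58.3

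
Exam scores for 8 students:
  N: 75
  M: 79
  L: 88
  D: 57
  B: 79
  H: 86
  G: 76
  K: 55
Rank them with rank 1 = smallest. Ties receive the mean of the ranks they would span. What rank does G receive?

Sorted (ascending): 55, 57, 75, 76, 79, 79, 86, 88
The 2 values of 79 occupy positions 5–6 → average rank (5+6)/2 = 5.5.
G has value 76 → rank 4.

4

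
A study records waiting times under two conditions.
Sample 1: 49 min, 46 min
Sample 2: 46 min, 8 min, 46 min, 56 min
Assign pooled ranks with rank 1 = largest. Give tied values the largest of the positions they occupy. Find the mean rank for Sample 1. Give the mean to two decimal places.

3.50

Sorted (descending): 56, 49, 46, 46, 46, 8
The 3 values of 46 occupy positions 3–5 → each gets rank 5.
Sample 1 values → pooled ranks: 49→2, 46→5
Mean rank = (2 + 5) / 2 = 3.50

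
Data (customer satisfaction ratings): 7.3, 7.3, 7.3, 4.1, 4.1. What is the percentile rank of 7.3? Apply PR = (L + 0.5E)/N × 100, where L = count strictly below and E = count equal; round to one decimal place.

70.0

N = 5.
Strictly below 7.3: 2. Equal to 7.3: 3.
PR = (2 + 0.5·3)/5 × 100 = 70.0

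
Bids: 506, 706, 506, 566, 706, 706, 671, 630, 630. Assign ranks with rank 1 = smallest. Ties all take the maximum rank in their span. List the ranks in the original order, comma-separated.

Sorted (ascending): 506, 506, 566, 630, 630, 671, 706, 706, 706
The 2 values of 506 occupy positions 1–2 → each gets rank 2.
The 2 values of 630 occupy positions 4–5 → each gets rank 5.
The 3 values of 706 occupy positions 7–9 → each gets rank 9.

2, 9, 2, 3, 9, 9, 6, 5, 5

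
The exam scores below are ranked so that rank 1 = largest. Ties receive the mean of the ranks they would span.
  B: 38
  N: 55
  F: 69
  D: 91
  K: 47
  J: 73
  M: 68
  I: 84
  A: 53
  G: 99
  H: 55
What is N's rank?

7.5

Sorted (descending): 99, 91, 84, 73, 69, 68, 55, 55, 53, 47, 38
The 2 values of 55 occupy positions 7–8 → average rank (7+8)/2 = 7.5.
N has value 55 → rank 7.5.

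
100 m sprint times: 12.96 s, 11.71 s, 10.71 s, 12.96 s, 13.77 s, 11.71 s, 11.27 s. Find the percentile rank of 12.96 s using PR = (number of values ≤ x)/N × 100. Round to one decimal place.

85.7

N = 7.
Strictly below 12.96: 4. Equal to 12.96: 2.
PR = 6/7 × 100 = 85.7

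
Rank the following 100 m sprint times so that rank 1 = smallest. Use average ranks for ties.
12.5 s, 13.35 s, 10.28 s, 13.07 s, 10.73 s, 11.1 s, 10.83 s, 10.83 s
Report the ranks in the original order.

6, 8, 1, 7, 2, 5, 3.5, 3.5

Sorted (ascending): 10.28, 10.73, 10.83, 10.83, 11.1, 12.5, 13.07, 13.35
The 2 values of 10.83 occupy positions 3–4 → average rank (3+4)/2 = 3.5.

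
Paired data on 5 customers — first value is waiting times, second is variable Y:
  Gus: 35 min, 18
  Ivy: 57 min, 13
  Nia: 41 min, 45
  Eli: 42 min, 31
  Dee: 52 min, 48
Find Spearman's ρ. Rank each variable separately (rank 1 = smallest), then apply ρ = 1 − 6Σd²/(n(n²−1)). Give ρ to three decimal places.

-0.100

Ranks of variable 1: 1, 5, 2, 3, 4
Ranks of variable 2: 2, 1, 4, 3, 5
d = r₁ − r₂: -1, 4, -2, 0, -1
d²: 1, 16, 4, 0, 1; Σd² = 22
ρ = 1 − 6·22/(5·24) = 1 − 132/120 = -0.100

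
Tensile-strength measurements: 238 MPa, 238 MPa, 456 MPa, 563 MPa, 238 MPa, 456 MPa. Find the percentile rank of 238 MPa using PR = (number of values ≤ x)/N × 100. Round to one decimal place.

50.0

N = 6.
Strictly below 238: 0. Equal to 238: 3.
PR = 3/6 × 100 = 50.0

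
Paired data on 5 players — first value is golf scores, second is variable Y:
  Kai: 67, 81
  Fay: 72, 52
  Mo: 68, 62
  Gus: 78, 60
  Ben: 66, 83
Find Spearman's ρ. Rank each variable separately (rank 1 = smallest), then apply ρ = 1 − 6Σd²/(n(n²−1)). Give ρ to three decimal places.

Ranks of variable 1: 2, 4, 3, 5, 1
Ranks of variable 2: 4, 1, 3, 2, 5
d = r₁ − r₂: -2, 3, 0, 3, -4
d²: 4, 9, 0, 9, 16; Σd² = 38
ρ = 1 − 6·38/(5·24) = 1 − 228/120 = -0.900

-0.900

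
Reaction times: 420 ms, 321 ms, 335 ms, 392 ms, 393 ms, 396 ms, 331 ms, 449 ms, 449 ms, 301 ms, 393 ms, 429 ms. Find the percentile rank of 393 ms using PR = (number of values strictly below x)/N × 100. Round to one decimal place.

N = 12.
Strictly below 393: 5. Equal to 393: 2.
PR = 5/12 × 100 = 41.7

41.7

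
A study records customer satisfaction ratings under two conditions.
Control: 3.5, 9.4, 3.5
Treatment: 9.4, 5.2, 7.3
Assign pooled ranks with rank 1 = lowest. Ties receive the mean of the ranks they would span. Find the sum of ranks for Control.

8.5

Sorted (ascending): 3.5, 3.5, 5.2, 7.3, 9.4, 9.4
The 2 values of 3.5 occupy positions 1–2 → average rank (1+2)/2 = 1.5.
The 2 values of 9.4 occupy positions 5–6 → average rank (5+6)/2 = 5.5.
Control values → pooled ranks: 3.5→1.5, 9.4→5.5, 3.5→1.5
Rank sum = 1.5 + 5.5 + 1.5 = 8.5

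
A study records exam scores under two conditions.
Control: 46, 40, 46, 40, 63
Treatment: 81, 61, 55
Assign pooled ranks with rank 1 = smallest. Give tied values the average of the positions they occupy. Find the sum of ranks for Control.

Sorted (ascending): 40, 40, 46, 46, 55, 61, 63, 81
The 2 values of 40 occupy positions 1–2 → average rank (1+2)/2 = 1.5.
The 2 values of 46 occupy positions 3–4 → average rank (3+4)/2 = 3.5.
Control values → pooled ranks: 46→3.5, 40→1.5, 46→3.5, 40→1.5, 63→7
Rank sum = 3.5 + 1.5 + 3.5 + 1.5 + 7 = 17

17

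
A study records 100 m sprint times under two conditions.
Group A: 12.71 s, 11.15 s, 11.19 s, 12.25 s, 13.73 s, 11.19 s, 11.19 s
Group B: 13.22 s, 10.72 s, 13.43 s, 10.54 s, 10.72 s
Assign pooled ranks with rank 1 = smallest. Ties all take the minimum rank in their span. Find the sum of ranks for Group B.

26

Sorted (ascending): 10.54, 10.72, 10.72, 11.15, 11.19, 11.19, 11.19, 12.25, 12.71, 13.22, 13.43, 13.73
The 2 values of 10.72 occupy positions 2–3 → each gets rank 2.
The 3 values of 11.19 occupy positions 5–7 → each gets rank 5.
Group B values → pooled ranks: 13.22→10, 10.72→2, 13.43→11, 10.54→1, 10.72→2
Rank sum = 10 + 2 + 11 + 1 + 2 = 26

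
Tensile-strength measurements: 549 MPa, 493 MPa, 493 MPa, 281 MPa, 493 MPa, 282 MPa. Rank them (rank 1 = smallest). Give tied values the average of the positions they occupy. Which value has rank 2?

Sorted (ascending): 281, 282, 493, 493, 493, 549
The 3 values of 493 occupy positions 3–5 → average rank 4.
Rank 2 → value 282.

282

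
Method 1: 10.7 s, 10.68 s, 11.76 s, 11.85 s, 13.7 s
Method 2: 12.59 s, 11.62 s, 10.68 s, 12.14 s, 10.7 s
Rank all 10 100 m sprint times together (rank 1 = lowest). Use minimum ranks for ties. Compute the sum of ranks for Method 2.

26

Sorted (ascending): 10.68, 10.68, 10.7, 10.7, 11.62, 11.76, 11.85, 12.14, 12.59, 13.7
The 2 values of 10.68 occupy positions 1–2 → each gets rank 1.
The 2 values of 10.7 occupy positions 3–4 → each gets rank 3.
Method 2 values → pooled ranks: 12.59→9, 11.62→5, 10.68→1, 12.14→8, 10.7→3
Rank sum = 9 + 5 + 1 + 8 + 3 = 26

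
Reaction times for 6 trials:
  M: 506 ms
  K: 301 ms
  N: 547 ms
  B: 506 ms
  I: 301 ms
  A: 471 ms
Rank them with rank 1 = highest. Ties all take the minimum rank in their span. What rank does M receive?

Sorted (descending): 547, 506, 506, 471, 301, 301
The 2 values of 506 occupy positions 2–3 → each gets rank 2.
The 2 values of 301 occupy positions 5–6 → each gets rank 5.
M has value 506 ms → rank 2.

2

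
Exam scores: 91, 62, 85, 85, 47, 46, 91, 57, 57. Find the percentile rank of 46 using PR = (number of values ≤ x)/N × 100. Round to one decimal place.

N = 9.
Strictly below 46: 0. Equal to 46: 1.
PR = 1/9 × 100 = 11.1

11.1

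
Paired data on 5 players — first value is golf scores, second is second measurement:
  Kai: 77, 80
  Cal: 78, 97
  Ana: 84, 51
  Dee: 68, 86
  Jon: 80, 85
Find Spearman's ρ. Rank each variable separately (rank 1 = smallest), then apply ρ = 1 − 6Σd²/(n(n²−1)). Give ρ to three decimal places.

Ranks of variable 1: 2, 3, 5, 1, 4
Ranks of variable 2: 2, 5, 1, 4, 3
d = r₁ − r₂: 0, -2, 4, -3, 1
d²: 0, 4, 16, 9, 1; Σd² = 30
ρ = 1 − 6·30/(5·24) = 1 − 180/120 = -0.500

-0.500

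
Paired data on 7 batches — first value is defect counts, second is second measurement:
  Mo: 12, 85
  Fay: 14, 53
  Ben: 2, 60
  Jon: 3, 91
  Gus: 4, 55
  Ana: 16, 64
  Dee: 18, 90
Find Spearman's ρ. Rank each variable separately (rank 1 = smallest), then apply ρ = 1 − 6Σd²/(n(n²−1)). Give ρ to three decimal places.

0.071

Ranks of variable 1: 4, 5, 1, 2, 3, 6, 7
Ranks of variable 2: 5, 1, 3, 7, 2, 4, 6
d = r₁ − r₂: -1, 4, -2, -5, 1, 2, 1
d²: 1, 16, 4, 25, 1, 4, 1; Σd² = 52
ρ = 1 − 6·52/(7·48) = 1 − 312/336 = 0.071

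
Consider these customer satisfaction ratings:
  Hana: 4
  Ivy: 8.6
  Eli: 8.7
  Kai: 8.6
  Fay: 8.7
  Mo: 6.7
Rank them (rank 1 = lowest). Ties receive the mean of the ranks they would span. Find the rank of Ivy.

3.5

Sorted (ascending): 4, 6.7, 8.6, 8.6, 8.7, 8.7
The 2 values of 8.6 occupy positions 3–4 → average rank (3+4)/2 = 3.5.
The 2 values of 8.7 occupy positions 5–6 → average rank (5+6)/2 = 5.5.
Ivy has value 8.6 → rank 3.5.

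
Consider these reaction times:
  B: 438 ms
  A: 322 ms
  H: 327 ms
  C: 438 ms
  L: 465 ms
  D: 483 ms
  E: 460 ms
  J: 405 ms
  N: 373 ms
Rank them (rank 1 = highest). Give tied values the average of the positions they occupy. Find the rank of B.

4.5

Sorted (descending): 483, 465, 460, 438, 438, 405, 373, 327, 322
The 2 values of 438 occupy positions 4–5 → average rank (4+5)/2 = 4.5.
B has value 438 ms → rank 4.5.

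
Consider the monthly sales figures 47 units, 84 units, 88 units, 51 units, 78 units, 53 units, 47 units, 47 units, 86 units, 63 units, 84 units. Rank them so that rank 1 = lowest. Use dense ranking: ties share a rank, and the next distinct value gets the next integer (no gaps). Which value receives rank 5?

78

Sorted (ascending): 47, 47, 47, 51, 53, 63, 78, 84, 84, 86, 88
The 3 values of 47 share dense rank 1.
The 2 values of 84 share dense rank 6.
Remaining distinct values take the next consecutive integers.
Rank 5 → value 78.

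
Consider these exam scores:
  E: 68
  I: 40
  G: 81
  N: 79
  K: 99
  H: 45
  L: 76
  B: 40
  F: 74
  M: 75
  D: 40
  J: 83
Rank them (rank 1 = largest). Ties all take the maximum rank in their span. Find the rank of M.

Sorted (descending): 99, 83, 81, 79, 76, 75, 74, 68, 45, 40, 40, 40
The 3 values of 40 occupy positions 10–12 → each gets rank 12.
M has value 75 → rank 6.

6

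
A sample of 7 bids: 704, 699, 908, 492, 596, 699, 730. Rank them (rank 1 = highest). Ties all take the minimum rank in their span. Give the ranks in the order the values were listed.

3, 4, 1, 7, 6, 4, 2

Sorted (descending): 908, 730, 704, 699, 699, 596, 492
The 2 values of 699 occupy positions 4–5 → each gets rank 4.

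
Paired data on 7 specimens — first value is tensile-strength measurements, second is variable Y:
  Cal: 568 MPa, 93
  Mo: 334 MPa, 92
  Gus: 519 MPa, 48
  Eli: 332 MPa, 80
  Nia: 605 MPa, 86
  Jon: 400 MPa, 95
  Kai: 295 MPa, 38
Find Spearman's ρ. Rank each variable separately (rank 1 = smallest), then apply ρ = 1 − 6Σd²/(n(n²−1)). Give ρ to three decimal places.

0.429

Ranks of variable 1: 6, 3, 5, 2, 7, 4, 1
Ranks of variable 2: 6, 5, 2, 3, 4, 7, 1
d = r₁ − r₂: 0, -2, 3, -1, 3, -3, 0
d²: 0, 4, 9, 1, 9, 9, 0; Σd² = 32
ρ = 1 − 6·32/(7·48) = 1 − 192/336 = 0.429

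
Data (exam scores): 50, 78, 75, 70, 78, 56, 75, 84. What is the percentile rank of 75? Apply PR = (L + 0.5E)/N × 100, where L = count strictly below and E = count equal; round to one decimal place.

50.0

N = 8.
Strictly below 75: 3. Equal to 75: 2.
PR = (3 + 0.5·2)/8 × 100 = 50.0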